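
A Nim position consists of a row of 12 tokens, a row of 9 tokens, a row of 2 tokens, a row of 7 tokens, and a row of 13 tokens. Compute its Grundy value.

13

Bitwise XOR of the heap sizes:
  1100  (12)
  1001  (9)
  0010  (2)
  0111  (7)
  1101  (13)
  ----
  1101  (13)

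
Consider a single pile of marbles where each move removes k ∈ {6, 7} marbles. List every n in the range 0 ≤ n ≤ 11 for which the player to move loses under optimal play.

Compute g(0), g(1), … for moves {6, 7}:
g(0) = mex{} = 0
g(1) = mex{} = 0
g(2) = mex{} = 0
g(3) = mex{} = 0
g(4) = mex{} = 0
g(5) = mex{} = 0
g(6) = mex{0} = 1
g(7) = mex{0} = 1
g(8) = mex{0} = 1
g(9) = mex{0} = 1
g(10) = mex{0} = 1
g(11) = mex{0} = 1
The P-positions (g = 0) in 0..11 are 0, 1, 2, 3, 4, 5.

0, 1, 2, 3, 4, 5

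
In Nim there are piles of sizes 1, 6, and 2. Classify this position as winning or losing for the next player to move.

Winning position

Write each in binary and XOR column by column:
  001  (1)
  110  (6)
  010  (2)
  ---
  101  (5)
The nim-sum is 5 ≠ 0, so this is an N-position: the player to move can win.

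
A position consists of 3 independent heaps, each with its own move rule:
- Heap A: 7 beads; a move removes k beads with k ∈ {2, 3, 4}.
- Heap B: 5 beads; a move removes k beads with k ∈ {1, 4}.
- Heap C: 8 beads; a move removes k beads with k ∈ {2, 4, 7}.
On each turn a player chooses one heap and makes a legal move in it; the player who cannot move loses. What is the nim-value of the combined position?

Build the Grundy sequence for heap A with g(k) = mex{g(k−s) : s ∈ {2, 3, 4}, s ≤ k}:
g(0) = mex{} = 0
g(1) = mex{} = 0
g(2) = mex{0} = 1
g(3) = mex{0} = 1
g(4) = mex{0,1} = 2
g(5) = mex{0,1} = 2
g(6) = mex{1,2} = 0
g(7) = mex{1,2} = 0
So g(7) = 0.
For heap B, compute g(0), g(1), … with moves {1, 4}:
g(0) = mex{} = 0
g(1) = mex{0} = 1
g(2) = mex{1} = 0
g(3) = mex{0} = 1
g(4) = mex{0,1} = 2
g(5) = mex{1,2} = 0
So g(5) = 0.
Grundy values for heap C (subtraction set {2, 4, 7}):
g(0) = mex{} = 0
g(1) = mex{} = 0
g(2) = mex{0} = 1
g(3) = mex{0} = 1
g(4) = mex{0,1} = 2
g(5) = mex{0,1} = 2
g(6) = mex{1,2} = 0
g(7) = mex{0,1,2} = 3
g(8) = mex{0,2} = 1
So g(8) = 1.
The value of a disjunctive sum is the nim-sum of the parts.
Combined value = 0 ⊕ 0 ⊕ 1 = 1.

1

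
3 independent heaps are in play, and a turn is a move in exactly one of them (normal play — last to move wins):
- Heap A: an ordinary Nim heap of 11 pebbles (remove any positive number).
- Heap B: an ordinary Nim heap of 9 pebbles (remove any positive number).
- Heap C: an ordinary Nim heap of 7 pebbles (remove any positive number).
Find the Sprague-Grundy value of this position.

5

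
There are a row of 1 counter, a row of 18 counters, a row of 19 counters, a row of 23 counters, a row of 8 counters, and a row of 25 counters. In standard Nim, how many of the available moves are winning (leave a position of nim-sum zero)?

1

Compute the nim-sum pairwise:
1 ^ 18 = 19
19 ^ 19 = 0
0 ^ 23 = 23
23 ^ 8 = 31
31 ^ 25 = 6
The overall nim-sum is X = 6. A row of size p has a winning move iff p XOR X < p (reduce it to p XOR X).
  1: 1 XOR 6 = 7 ≥ 1 — no move.
  18: 18 XOR 6 = 20 ≥ 18 — no move.
  19: 19 XOR 6 = 21 ≥ 19 — no move.
  23: 23 XOR 6 = 17 < 23 — winning move (to 17).
  8: 8 XOR 6 = 14 ≥ 8 — no move.
  25: 25 XOR 6 = 31 ≥ 25 — no move.
That gives 1 winning move.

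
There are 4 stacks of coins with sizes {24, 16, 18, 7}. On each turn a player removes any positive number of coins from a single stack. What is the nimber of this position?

Compute the nim-sum pairwise:
24 XOR 16 = 8
8 XOR 18 = 26
26 XOR 7 = 29

29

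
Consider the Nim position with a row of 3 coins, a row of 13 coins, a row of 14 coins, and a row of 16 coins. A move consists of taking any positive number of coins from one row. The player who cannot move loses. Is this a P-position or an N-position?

Nim-sum: 3 ⊕ 13 ⊕ 14 ⊕ 16 = 16.
The nim-sum is 16 ≠ 0, so this is an N-position: the player to move can win.

N-position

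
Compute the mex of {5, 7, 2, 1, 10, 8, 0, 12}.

The values 0, 1, 2 are all present; 3 is the first non-negative integer missing from the set.

3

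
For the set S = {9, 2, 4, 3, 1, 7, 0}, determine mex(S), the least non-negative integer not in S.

The values 0, 1, 2, 3, 4 are all present; 5 is the first non-negative integer missing from the set.

5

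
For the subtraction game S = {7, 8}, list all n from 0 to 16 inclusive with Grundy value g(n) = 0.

0, 1, 2, 3, 4, 5, 6, 15, 16

Grundy values for subtraction set {7, 8}:
k:     0  1  2  3  4  5  6  7  8  9 10 11 12 13 14 15 16
g(k):  0  0  0  0  0  0  0  1  1  1  1  1  1  1  2  0  0
The P-positions (g = 0) in 0..16 are 0, 1, 2, 3, 4, 5, 6, 15, 16.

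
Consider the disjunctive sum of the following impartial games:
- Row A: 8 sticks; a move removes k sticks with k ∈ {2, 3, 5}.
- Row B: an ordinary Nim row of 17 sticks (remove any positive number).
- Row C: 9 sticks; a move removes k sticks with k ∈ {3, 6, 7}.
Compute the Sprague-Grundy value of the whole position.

Build the Grundy sequence for row A with g(k) = mex{g(k−s) : s ∈ {2, 3, 5}, s ≤ k}:
k:     0  1  2  3  4  5  6  7  8
g(k):  0  0  1  1  2  2  3  0  0
So g(8) = 0.
Row B is a plain Nim row of size 17, so its Grundy value is 17.
For row C, compute g(0), g(1), … with moves {3, 6, 7}:
g(0) = mex{} = 0
g(1) = mex{} = 0
g(2) = mex{} = 0
g(3) = mex{0} = 1
g(4) = mex{0} = 1
g(5) = mex{0} = 1
g(6) = mex{0,1} = 2
g(7) = mex{0,1} = 2
g(8) = mex{0,1} = 2
g(9) = mex{0,1,2} = 3
So g(9) = 3.
By the Sprague-Grundy theorem, the Grundy value of a sum of independent games is the XOR of the component values.
Combined value = 0 XOR 17 XOR 3 = 18.

18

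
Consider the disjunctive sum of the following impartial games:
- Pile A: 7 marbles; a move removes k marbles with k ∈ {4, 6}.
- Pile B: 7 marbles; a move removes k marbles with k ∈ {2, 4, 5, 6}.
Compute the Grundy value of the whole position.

Build the Grundy sequence for pile A with g(k) = mex{g(k−s) : s ∈ {4, 6}, s ≤ k}:
k:     0  1  2  3  4  5  6  7
g(k):  0  0  0  0  1  1  1  1
So g(7) = 1.
Grundy values for pile B (subtraction set {2, 4, 5, 6}):
k:     0  1  2  3  4  5  6  7
g(k):  0  0  1  1  2  2  3  3
So g(7) = 3.
By the Sprague-Grundy theorem, the Grundy value of a sum of independent games is the XOR of the component values.
Combined value = 1 XOR 3 = 2.

2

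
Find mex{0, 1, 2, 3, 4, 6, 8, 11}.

The values 0, 1, 2, 3, 4 are all present; 5 is the first non-negative integer missing from the set.

5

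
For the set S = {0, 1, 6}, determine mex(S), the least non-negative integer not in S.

2

The values 0, 1 are all present; 2 is the first non-negative integer missing from the set.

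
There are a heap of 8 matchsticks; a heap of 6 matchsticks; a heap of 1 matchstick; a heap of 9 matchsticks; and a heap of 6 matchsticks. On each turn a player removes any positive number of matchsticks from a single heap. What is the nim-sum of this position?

0

Compute the nim-sum pairwise:
8 ⊕ 6 = 14
14 ⊕ 1 = 15
15 ⊕ 9 = 6
6 ⊕ 6 = 0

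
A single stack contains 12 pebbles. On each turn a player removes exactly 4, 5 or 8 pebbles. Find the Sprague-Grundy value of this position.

0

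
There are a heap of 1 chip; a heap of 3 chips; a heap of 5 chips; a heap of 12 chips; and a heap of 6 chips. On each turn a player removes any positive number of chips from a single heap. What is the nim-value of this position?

13

Nim-sum: 1 ⊕ 3 ⊕ 5 ⊕ 12 ⊕ 6 = 13.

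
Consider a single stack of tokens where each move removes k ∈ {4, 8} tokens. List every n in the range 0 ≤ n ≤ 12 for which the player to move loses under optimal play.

0, 1, 2, 3, 12

Grundy values for subtraction set {4, 8}:
k:     0  1  2  3  4  5  6  7  8  9 10 11 12
g(k):  0  0  0  0  1  1  1  1  2  2  2  2  0
The P-positions (g = 0) in 0..12 are 0, 1, 2, 3, 12.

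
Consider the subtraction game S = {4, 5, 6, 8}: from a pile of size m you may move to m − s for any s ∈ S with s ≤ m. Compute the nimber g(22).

Build the Grundy sequence with g(k) = mex{g(k−s) : s ∈ {4, 5, 6, 8}, s ≤ k}:
k:     0  1  2  3  4  5  6  7  8  9 10 11 12 13 14 15 16 17 18 19 20 21 22
g(k):  0  0  0  0  1  1  1  1  2  2  2  2  0  0  0  0  1  1  1  1  2  2  2
So g(22) = 2.

2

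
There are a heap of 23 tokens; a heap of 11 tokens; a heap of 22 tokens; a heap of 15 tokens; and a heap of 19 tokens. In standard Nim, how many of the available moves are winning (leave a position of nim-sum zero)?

3

Bitwise XOR of the heap sizes:
  10111  (23)
  01011  (11)
  10110  (22)
  01111  (15)
  10011  (19)
  -----
  10110  (22)
The overall nim-sum is X = 22. A heap of size p has a winning move iff p XOR X < p (reduce it to p XOR X).
  23: 23 XOR 22 = 1 < 23 — winning move (to 1).
  11: 11 XOR 22 = 29 ≥ 11 — no move.
  22: 22 XOR 22 = 0 < 22 — winning move (to 0).
  15: 15 XOR 22 = 25 ≥ 15 — no move.
  19: 19 XOR 22 = 5 < 19 — winning move (to 5).
That gives 3 winning moves.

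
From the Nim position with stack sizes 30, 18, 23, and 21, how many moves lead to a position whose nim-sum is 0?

1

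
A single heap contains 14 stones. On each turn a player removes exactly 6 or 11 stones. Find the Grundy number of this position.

Grundy values for subtraction set {6, 11}:
g(0) = mex{} = 0
g(1) = mex{} = 0
g(2) = mex{} = 0
g(3) = mex{} = 0
g(4) = mex{} = 0
g(5) = mex{} = 0
g(6) = mex{0} = 1
g(7) = mex{0} = 1
g(8) = mex{0} = 1
g(9) = mex{0} = 1
g(10) = mex{0} = 1
g(11) = mex{0} = 1
g(12) = mex{0,1} = 2
g(13) = mex{0,1} = 2
g(14) = mex{0,1} = 2
So g(14) = 2.

2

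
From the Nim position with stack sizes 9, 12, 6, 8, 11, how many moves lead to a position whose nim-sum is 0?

0

Write each in binary and XOR column by column:
  1001  (9)
  1100  (12)
  0110  (6)
  1000  (8)
  1011  (11)
  ----
  0000  (0)
The nim-sum is already 0, so every move leaves a nonzero nim-sum — there are no winning moves.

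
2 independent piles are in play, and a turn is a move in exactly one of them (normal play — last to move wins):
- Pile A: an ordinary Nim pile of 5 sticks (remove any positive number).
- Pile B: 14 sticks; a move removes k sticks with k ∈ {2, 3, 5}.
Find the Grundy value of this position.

5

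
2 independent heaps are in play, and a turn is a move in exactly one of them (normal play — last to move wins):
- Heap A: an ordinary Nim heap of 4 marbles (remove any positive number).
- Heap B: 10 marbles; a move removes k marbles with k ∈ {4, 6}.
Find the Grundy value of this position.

4

Heap A is a plain Nim heap of size 4, so its Grundy value is 4.
Build the Grundy sequence for heap B with g(k) = mex{g(k−s) : s ∈ {4, 6}, s ≤ k}:
k:     0  1  2  3  4  5  6  7  8  9 10
g(k):  0  0  0  0  1  1  1  1  2  2  0
So g(10) = 0.
By the Sprague-Grundy theorem, the Grundy value of a sum of independent games is the XOR of the component values.
Combined value = 4 XOR 0 = 4.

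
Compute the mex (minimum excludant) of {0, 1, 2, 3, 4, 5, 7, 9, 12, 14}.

6

The values 0, 1, 2, 3, 4, 5 are all present; 6 is the first non-negative integer missing from the set.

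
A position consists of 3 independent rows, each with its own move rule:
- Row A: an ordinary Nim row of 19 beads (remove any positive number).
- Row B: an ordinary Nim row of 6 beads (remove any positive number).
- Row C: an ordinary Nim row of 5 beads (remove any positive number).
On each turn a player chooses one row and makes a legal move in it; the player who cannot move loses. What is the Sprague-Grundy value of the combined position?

16

Row A is a plain Nim row of size 19, so its Grundy value is 19.
Row B is a plain Nim row of size 6, so its Grundy value is 6.
Row C is a plain Nim row of size 5, so its Grundy value is 5.
By the Sprague-Grundy theorem, the Grundy value of a sum of independent games is the XOR of the component values.
Combined value = 19 ⊕ 6 ⊕ 5 = 16.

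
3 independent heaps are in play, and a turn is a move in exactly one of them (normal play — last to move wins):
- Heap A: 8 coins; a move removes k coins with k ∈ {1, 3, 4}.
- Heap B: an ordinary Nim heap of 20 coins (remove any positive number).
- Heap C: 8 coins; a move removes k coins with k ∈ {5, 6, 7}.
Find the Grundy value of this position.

For heap A, compute g(0), g(1), … with moves {1, 3, 4}:
g(0) = mex{} = 0
g(1) = mex{0} = 1
g(2) = mex{1} = 0
g(3) = mex{0} = 1
g(4) = mex{0,1} = 2
g(5) = mex{0,1,2} = 3
g(6) = mex{0,1,3} = 2
g(7) = mex{1,2} = 0
g(8) = mex{0,2,3} = 1
So g(8) = 1.
Heap B is a plain Nim heap of size 20, so its Grundy value is 20.
For heap C, compute g(0), g(1), … with moves {5, 6, 7}:
g(0) = mex{} = 0
g(1) = mex{} = 0
g(2) = mex{} = 0
g(3) = mex{} = 0
g(4) = mex{} = 0
g(5) = mex{0} = 1
g(6) = mex{0} = 1
g(7) = mex{0} = 1
g(8) = mex{0} = 1
So g(8) = 1.
By the Sprague-Grundy theorem, the Grundy value of a sum of independent games is the XOR of the component values.
Combined value = 1 XOR 20 XOR 1 = 20.

20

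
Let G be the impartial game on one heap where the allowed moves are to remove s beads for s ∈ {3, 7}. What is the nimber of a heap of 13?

1

Compute g(0), g(1), … for moves {3, 7}:
g(0) = mex{} = 0
g(1) = mex{} = 0
g(2) = mex{} = 0
g(3) = mex{0} = 1
g(4) = mex{0} = 1
g(5) = mex{0} = 1
g(6) = mex{1} = 0
g(7) = mex{0,1} = 2
g(8) = mex{0,1} = 2
g(9) = mex{0} = 1
g(10) = mex{1,2} = 0
g(11) = mex{1,2} = 0
g(12) = mex{1} = 0
g(13) = mex{0} = 1
So g(13) = 1.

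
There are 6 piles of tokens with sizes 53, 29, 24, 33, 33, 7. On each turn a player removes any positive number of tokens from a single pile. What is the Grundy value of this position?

Compute the nim-sum pairwise:
53 ⊕ 29 = 40
40 ⊕ 24 = 48
48 ⊕ 33 = 17
17 ⊕ 33 = 48
48 ⊕ 7 = 55

55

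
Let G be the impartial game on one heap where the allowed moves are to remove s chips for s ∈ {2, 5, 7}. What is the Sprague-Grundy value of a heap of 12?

Compute g(0), g(1), … for moves {2, 5, 7}:
g(0) = mex{} = 0
g(1) = mex{} = 0
g(2) = mex{0} = 1
g(3) = mex{0} = 1
g(4) = mex{1} = 0
g(5) = mex{0,1} = 2
g(6) = mex{0} = 1
g(7) = mex{0,1,2} = 3
g(8) = mex{0,1} = 2
g(9) = mex{0,1,3} = 2
g(10) = mex{1,2} = 0
g(11) = mex{0,1,2} = 3
g(12) = mex{0,2,3} = 1
So g(12) = 1.

1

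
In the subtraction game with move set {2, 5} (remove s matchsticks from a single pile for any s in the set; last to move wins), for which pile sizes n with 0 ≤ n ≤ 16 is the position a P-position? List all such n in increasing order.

0, 1, 4, 7, 8, 11, 14, 15

Compute g(0), g(1), … for moves {2, 5}:
k:     0  1  2  3  4  5  6  7  8  9 10 11 12 13 14 15 16
g(k):  0  0  1  1  0  2  1  0  0  1  1  0  2  1  0  0  1
The P-positions (g = 0) in 0..16 are 0, 1, 4, 7, 8, 11, 14, 15.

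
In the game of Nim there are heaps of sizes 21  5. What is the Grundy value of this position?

16

Nim-sum: 21 ^ 5 = 16.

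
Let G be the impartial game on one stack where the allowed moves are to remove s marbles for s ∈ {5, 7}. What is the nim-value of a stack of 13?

0

Build the Grundy sequence with g(k) = mex{g(k−s) : s ∈ {5, 7}, s ≤ k}:
g(0) = mex{} = 0
g(1) = mex{} = 0
g(2) = mex{} = 0
g(3) = mex{} = 0
g(4) = mex{} = 0
g(5) = mex{0} = 1
g(6) = mex{0} = 1
g(7) = mex{0} = 1
g(8) = mex{0} = 1
g(9) = mex{0} = 1
g(10) = mex{0,1} = 2
g(11) = mex{0,1} = 2
g(12) = mex{1} = 0
g(13) = mex{1} = 0
So g(13) = 0.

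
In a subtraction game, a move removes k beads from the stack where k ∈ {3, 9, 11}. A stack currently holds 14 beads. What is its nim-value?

Compute g(0), g(1), … for moves {3, 9, 11}:
g(0) = mex{} = 0
g(1) = mex{} = 0
g(2) = mex{} = 0
g(3) = mex{0} = 1
g(4) = mex{0} = 1
g(5) = mex{0} = 1
g(6) = mex{1} = 0
g(7) = mex{1} = 0
g(8) = mex{1} = 0
g(9) = mex{0} = 1
g(10) = mex{0} = 1
g(11) = mex{0} = 1
g(12) = mex{0,1} = 2
g(13) = mex{0,1} = 2
g(14) = mex{1} = 0
So g(14) = 0.

0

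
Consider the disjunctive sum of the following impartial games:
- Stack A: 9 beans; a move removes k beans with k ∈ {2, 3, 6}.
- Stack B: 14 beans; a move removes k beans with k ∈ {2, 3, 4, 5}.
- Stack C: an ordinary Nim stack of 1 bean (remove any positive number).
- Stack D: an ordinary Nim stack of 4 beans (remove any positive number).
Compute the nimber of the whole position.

5

Grundy values for stack A (subtraction set {2, 3, 6}):
g(0) = mex{} = 0
g(1) = mex{} = 0
g(2) = mex{0} = 1
g(3) = mex{0} = 1
g(4) = mex{0,1} = 2
g(5) = mex{1} = 0
g(6) = mex{0,1,2} = 3
g(7) = mex{0,2} = 1
g(8) = mex{0,1,3} = 2
g(9) = mex{1,3} = 0
So g(9) = 0.
Grundy values for stack B (subtraction set {2, 3, 4, 5}):
k:     0  1  2  3  4  5  6  7  8  9 10 11 12 13 14
g(k):  0  0  1  1  2  2  3  0  0  1  1  2  2  3  0
So g(14) = 0.
Stack C is a plain Nim stack of size 1, so its Grundy value is 1.
Stack D is a plain Nim stack of size 4, so its Grundy value is 4.
The value of a disjunctive sum is the nim-sum of the parts.
Combined value = 0 XOR 0 XOR 1 XOR 4 = 5.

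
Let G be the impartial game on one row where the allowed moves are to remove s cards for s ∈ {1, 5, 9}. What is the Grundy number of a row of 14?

0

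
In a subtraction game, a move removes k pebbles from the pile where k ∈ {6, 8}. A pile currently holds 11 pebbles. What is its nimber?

Compute g(0), g(1), … for moves {6, 8}:
g(0) = mex{} = 0
g(1) = mex{} = 0
g(2) = mex{} = 0
g(3) = mex{} = 0
g(4) = mex{} = 0
g(5) = mex{} = 0
g(6) = mex{0} = 1
g(7) = mex{0} = 1
g(8) = mex{0} = 1
g(9) = mex{0} = 1
g(10) = mex{0} = 1
g(11) = mex{0} = 1
So g(11) = 1.

1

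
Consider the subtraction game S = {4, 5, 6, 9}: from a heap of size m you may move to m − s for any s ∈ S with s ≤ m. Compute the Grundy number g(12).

3

Compute g(0), g(1), … for moves {4, 5, 6, 9}:
k:     0  1  2  3  4  5  6  7  8  9 10 11 12
g(k):  0  0  0  0  1  1  1  1  2  2  2  2  3
So g(12) = 3.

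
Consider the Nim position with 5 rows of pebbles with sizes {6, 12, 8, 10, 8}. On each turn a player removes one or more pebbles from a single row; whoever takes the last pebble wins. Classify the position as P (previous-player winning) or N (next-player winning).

Compute the nim-sum pairwise:
6 ^ 12 = 10
10 ^ 8 = 2
2 ^ 10 = 8
8 ^ 8 = 0
The nim-sum is 0, so this is a P-position: the player to move is in a losing position under optimal play.

P-position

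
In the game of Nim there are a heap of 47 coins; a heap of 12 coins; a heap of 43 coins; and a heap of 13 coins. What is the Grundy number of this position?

Write each in binary and XOR column by column:
  101111  (47)
  001100  (12)
  101011  (43)
  001101  (13)
  ------
  000101  (5)

5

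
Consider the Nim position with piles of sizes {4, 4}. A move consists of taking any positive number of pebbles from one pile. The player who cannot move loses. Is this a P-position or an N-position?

P-position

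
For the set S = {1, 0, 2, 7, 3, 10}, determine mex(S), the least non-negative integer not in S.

4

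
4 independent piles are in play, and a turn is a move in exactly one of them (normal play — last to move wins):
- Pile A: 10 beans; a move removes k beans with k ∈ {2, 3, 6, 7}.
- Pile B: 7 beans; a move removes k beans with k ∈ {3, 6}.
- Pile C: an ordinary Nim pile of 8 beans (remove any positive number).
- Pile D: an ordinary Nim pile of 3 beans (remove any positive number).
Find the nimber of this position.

Build the Grundy sequence for pile A with g(k) = mex{g(k−s) : s ∈ {2, 3, 6, 7}, s ≤ k}:
g(0) = mex{} = 0
g(1) = mex{} = 0
g(2) = mex{0} = 1
g(3) = mex{0} = 1
g(4) = mex{0,1} = 2
g(5) = mex{1} = 0
g(6) = mex{0,1,2} = 3
g(7) = mex{0,2} = 1
g(8) = mex{0,1,3} = 2
g(9) = mex{1,3} = 0
g(10) = mex{1,2} = 0
So g(10) = 0.
Build the Grundy sequence for pile B with g(k) = mex{g(k−s) : s ∈ {3, 6}, s ≤ k}:
g(0) = mex{} = 0
g(1) = mex{} = 0
g(2) = mex{} = 0
g(3) = mex{0} = 1
g(4) = mex{0} = 1
g(5) = mex{0} = 1
g(6) = mex{0,1} = 2
g(7) = mex{0,1} = 2
So g(7) = 2.
Pile C is a plain Nim pile of size 8, so its Grundy value is 8.
Pile D is a plain Nim pile of size 3, so its Grundy value is 3.
By the Sprague-Grundy theorem, the Grundy value of a sum of independent games is the XOR of the component values.
Combined value = 0 ⊕ 2 ⊕ 8 ⊕ 3 = 9.

9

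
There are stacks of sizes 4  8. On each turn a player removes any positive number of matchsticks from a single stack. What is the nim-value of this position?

Nim-sum: 4 ⊕ 8 = 12.

12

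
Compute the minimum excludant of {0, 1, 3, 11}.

2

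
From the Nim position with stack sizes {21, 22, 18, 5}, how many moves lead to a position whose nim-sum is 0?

3

Compute the nim-sum pairwise:
21 ⊕ 22 = 3
3 ⊕ 18 = 17
17 ⊕ 5 = 20
The overall nim-sum is X = 20. A stack of size p has a winning move iff p XOR X < p (reduce it to p XOR X).
  21: 21 XOR 20 = 1 < 21 — winning move (to 1).
  22: 22 XOR 20 = 2 < 22 — winning move (to 2).
  18: 18 XOR 20 = 6 < 18 — winning move (to 6).
  5: 5 XOR 20 = 17 ≥ 5 — no move.
That gives 3 winning moves.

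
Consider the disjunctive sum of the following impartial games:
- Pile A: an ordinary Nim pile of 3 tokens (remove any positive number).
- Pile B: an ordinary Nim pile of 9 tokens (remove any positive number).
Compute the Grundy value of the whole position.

Pile A is a plain Nim pile of size 3, so its Grundy value is 3.
Pile B is a plain Nim pile of size 9, so its Grundy value is 9.
The value of a disjunctive sum is the nim-sum of the parts.
Combined value = 3 ⊕ 9 = 10.

10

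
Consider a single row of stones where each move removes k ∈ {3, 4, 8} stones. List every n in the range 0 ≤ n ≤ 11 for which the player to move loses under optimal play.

0, 1, 2, 7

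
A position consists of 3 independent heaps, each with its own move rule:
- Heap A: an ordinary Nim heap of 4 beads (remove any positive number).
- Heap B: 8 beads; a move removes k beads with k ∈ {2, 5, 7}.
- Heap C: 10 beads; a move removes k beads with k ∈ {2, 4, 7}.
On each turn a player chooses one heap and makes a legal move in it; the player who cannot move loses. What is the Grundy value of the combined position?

4

Heap A is a plain Nim heap of size 4, so its Grundy value is 4.
Grundy values for heap B (subtraction set {2, 5, 7}):
g(0) = mex{} = 0
g(1) = mex{} = 0
g(2) = mex{0} = 1
g(3) = mex{0} = 1
g(4) = mex{1} = 0
g(5) = mex{0,1} = 2
g(6) = mex{0} = 1
g(7) = mex{0,1,2} = 3
g(8) = mex{0,1} = 2
So g(8) = 2.
Build the Grundy sequence for heap C with g(k) = mex{g(k−s) : s ∈ {2, 4, 7}, s ≤ k}:
g(0) = mex{} = 0
g(1) = mex{} = 0
g(2) = mex{0} = 1
g(3) = mex{0} = 1
g(4) = mex{0,1} = 2
g(5) = mex{0,1} = 2
g(6) = mex{1,2} = 0
g(7) = mex{0,1,2} = 3
g(8) = mex{0,2} = 1
g(9) = mex{1,2,3} = 0
g(10) = mex{0,1} = 2
So g(10) = 2.
The value of a disjunctive sum is the nim-sum of the parts.
Combined value = 4 ⊕ 2 ⊕ 2 = 4.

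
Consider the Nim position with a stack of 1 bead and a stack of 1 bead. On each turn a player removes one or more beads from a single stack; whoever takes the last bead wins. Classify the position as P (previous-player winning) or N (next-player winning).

Compute the nim-sum pairwise:
1 ⊕ 1 = 0
The nim-sum is 0, so this is a P-position: the player to move is in a losing position under optimal play.

P-position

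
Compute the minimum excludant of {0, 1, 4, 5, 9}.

2

The values 0, 1 are all present; 2 is the first non-negative integer missing from the set.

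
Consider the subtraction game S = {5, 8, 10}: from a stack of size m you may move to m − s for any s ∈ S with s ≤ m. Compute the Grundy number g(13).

2

Build the Grundy sequence with g(k) = mex{g(k−s) : s ∈ {5, 8, 10}, s ≤ k}:
g(0) = mex{} = 0
g(1) = mex{} = 0
g(2) = mex{} = 0
g(3) = mex{} = 0
g(4) = mex{} = 0
g(5) = mex{0} = 1
g(6) = mex{0} = 1
g(7) = mex{0} = 1
g(8) = mex{0} = 1
g(9) = mex{0} = 1
g(10) = mex{0,1} = 2
g(11) = mex{0,1} = 2
g(12) = mex{0,1} = 2
g(13) = mex{0,1} = 2
So g(13) = 2.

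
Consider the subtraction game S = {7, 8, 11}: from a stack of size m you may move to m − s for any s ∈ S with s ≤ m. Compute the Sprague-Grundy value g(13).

Compute g(0), g(1), … for moves {7, 8, 11}:
g(0) = mex{} = 0
g(1) = mex{} = 0
g(2) = mex{} = 0
g(3) = mex{} = 0
g(4) = mex{} = 0
g(5) = mex{} = 0
g(6) = mex{} = 0
g(7) = mex{0} = 1
g(8) = mex{0} = 1
g(9) = mex{0} = 1
g(10) = mex{0} = 1
g(11) = mex{0} = 1
g(12) = mex{0} = 1
g(13) = mex{0} = 1
So g(13) = 1.

1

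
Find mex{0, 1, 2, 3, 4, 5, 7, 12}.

The values 0, 1, 2, 3, 4, 5 are all present; 6 is the first non-negative integer missing from the set.

6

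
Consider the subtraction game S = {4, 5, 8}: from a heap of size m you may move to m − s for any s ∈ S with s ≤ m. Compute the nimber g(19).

1

Grundy values for subtraction set {4, 5, 8}:
k:     0  1  2  3  4  5  6  7  8  9 10 11 12 13 14 15 16 17 18 19
g(k):  0  0  0  0  1  1  1  1  2  2  2  2  0  0  0  0  1  1  1  1
So g(19) = 1.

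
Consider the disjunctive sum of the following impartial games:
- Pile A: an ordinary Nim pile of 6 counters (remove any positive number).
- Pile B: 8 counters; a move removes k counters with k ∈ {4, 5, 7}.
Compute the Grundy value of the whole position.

Pile A is a plain Nim pile of size 6, so its Grundy value is 6.
Grundy values for pile B (subtraction set {4, 5, 7}):
g(0) = mex{} = 0
g(1) = mex{} = 0
g(2) = mex{} = 0
g(3) = mex{} = 0
g(4) = mex{0} = 1
g(5) = mex{0} = 1
g(6) = mex{0} = 1
g(7) = mex{0} = 1
g(8) = mex{0,1} = 2
So g(8) = 2.
The value of a disjunctive sum is the nim-sum of the parts.
Combined value = 6 XOR 2 = 4.

4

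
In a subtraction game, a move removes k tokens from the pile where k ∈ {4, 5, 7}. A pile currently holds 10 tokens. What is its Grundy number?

Compute g(0), g(1), … for moves {4, 5, 7}:
k:     0  1  2  3  4  5  6  7  8  9 10
g(k):  0  0  0  0  1  1  1  1  2  2  2
So g(10) = 2.

2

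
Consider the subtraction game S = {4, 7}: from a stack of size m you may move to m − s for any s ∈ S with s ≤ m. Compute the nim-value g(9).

2

Compute g(0), g(1), … for moves {4, 7}:
k:     0  1  2  3  4  5  6  7  8  9
g(k):  0  0  0  0  1  1  1  1  2  2
So g(9) = 2.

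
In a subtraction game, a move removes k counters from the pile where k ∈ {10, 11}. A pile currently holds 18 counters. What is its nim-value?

Build the Grundy sequence with g(k) = mex{g(k−s) : s ∈ {10, 11}, s ≤ k}:
k:     0  1  2  3  4  5  6  7  8  9 10 11 12 13 14 15 16 17 18
g(k):  0  0  0  0  0  0  0  0  0  0  1  1  1  1  1  1  1  1  1
So g(18) = 1.

1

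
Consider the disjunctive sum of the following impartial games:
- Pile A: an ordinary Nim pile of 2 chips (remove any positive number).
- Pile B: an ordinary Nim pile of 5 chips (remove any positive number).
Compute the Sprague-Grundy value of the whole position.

Pile A is a plain Nim pile of size 2, so its Grundy value is 2.
Pile B is a plain Nim pile of size 5, so its Grundy value is 5.
The value of a disjunctive sum is the nim-sum of the parts.
Combined value = 2 ⊕ 5 = 7.

7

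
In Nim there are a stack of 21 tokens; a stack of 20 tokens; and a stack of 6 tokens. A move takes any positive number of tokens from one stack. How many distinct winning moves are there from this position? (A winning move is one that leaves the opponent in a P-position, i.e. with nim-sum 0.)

3

Nim-sum: 21 XOR 20 XOR 6 = 7.
The overall nim-sum is X = 7. A stack of size p has a winning move iff p XOR X < p (reduce it to p XOR X).
  21: 21 XOR 7 = 18 < 21 — winning move (to 18).
  20: 20 XOR 7 = 19 < 20 — winning move (to 19).
  6: 6 XOR 7 = 1 < 6 — winning move (to 1).
That gives 3 winning moves.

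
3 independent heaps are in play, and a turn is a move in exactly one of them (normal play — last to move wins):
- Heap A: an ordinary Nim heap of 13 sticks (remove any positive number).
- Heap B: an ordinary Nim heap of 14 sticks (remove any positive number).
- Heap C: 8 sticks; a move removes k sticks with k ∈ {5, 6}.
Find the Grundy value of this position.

Heap A is a plain Nim heap of size 13, so its Grundy value is 13.
Heap B is a plain Nim heap of size 14, so its Grundy value is 14.
For heap C, compute g(0), g(1), … with moves {5, 6}:
g(0) = mex{} = 0
g(1) = mex{} = 0
g(2) = mex{} = 0
g(3) = mex{} = 0
g(4) = mex{} = 0
g(5) = mex{0} = 1
g(6) = mex{0} = 1
g(7) = mex{0} = 1
g(8) = mex{0} = 1
So g(8) = 1.
The value of a disjunctive sum is the nim-sum of the parts.
Combined value = 13 XOR 14 XOR 1 = 2.

2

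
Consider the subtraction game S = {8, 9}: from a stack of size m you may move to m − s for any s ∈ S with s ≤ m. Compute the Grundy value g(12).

1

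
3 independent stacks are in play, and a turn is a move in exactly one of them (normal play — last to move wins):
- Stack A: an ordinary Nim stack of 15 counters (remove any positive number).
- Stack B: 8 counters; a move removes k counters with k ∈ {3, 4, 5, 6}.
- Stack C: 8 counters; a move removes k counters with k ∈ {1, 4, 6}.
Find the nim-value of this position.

Stack A is a plain Nim stack of size 15, so its Grundy value is 15.
Build the Grundy sequence for stack B with g(k) = mex{g(k−s) : s ∈ {3, 4, 5, 6}, s ≤ k}:
k:     0  1  2  3  4  5  6  7  8
g(k):  0  0  0  1  1  1  2  2  2
So g(8) = 2.
Build the Grundy sequence for stack C with g(k) = mex{g(k−s) : s ∈ {1, 4, 6}, s ≤ k}:
k:     0  1  2  3  4  5  6  7  8
g(k):  0  1  0  1  2  0  1  0  1
So g(8) = 1.
By the Sprague-Grundy theorem, the Grundy value of a sum of independent games is the XOR of the component values.
Combined value = 15 XOR 2 XOR 1 = 12.

12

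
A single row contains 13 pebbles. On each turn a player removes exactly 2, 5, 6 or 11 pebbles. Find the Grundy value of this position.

2

Build the Grundy sequence with g(k) = mex{g(k−s) : s ∈ {2, 5, 6, 11}, s ≤ k}:
g(0) = mex{} = 0
g(1) = mex{} = 0
g(2) = mex{0} = 1
g(3) = mex{0} = 1
g(4) = mex{1} = 0
g(5) = mex{0,1} = 2
g(6) = mex{0} = 1
g(7) = mex{0,1,2} = 3
g(8) = mex{1} = 0
g(9) = mex{0,1,3} = 2
g(10) = mex{0,2} = 1
g(11) = mex{0,1,2} = 3
g(12) = mex{0,1,3} = 2
g(13) = mex{0,1,3} = 2
So g(13) = 2.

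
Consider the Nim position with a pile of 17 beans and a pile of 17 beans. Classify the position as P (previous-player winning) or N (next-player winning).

P-position

Nim-sum: 17 XOR 17 = 0.
The nim-sum is 0, so this is a P-position: the player to move is in a losing position under optimal play.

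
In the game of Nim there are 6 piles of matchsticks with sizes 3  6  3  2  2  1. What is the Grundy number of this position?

7

Compute the nim-sum pairwise:
3 ⊕ 6 = 5
5 ⊕ 3 = 6
6 ⊕ 2 = 4
4 ⊕ 2 = 6
6 ⊕ 1 = 7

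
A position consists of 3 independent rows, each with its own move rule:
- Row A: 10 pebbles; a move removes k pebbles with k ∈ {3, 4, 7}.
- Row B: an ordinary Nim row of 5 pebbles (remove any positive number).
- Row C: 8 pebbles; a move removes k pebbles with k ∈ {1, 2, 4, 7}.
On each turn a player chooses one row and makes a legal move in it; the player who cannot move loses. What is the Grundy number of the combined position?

7

Grundy values for row A (subtraction set {3, 4, 7}):
k:     0  1  2  3  4  5  6  7  8  9 10
g(k):  0  0  0  1  1  1  2  2  2  3  0
So g(10) = 0.
Row B is a plain Nim row of size 5, so its Grundy value is 5.
Grundy values for row C (subtraction set {1, 2, 4, 7}):
g(0) = mex{} = 0
g(1) = mex{0} = 1
g(2) = mex{0,1} = 2
g(3) = mex{1,2} = 0
g(4) = mex{0,2} = 1
g(5) = mex{0,1} = 2
g(6) = mex{1,2} = 0
g(7) = mex{0,2} = 1
g(8) = mex{0,1} = 2
So g(8) = 2.
By the Sprague-Grundy theorem, the Grundy value of a sum of independent games is the XOR of the component values.
Combined value = 0 XOR 5 XOR 2 = 7.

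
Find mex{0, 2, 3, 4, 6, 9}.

1

0 is in the set but 1 is not, so the mex is 1.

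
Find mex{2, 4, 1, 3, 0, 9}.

5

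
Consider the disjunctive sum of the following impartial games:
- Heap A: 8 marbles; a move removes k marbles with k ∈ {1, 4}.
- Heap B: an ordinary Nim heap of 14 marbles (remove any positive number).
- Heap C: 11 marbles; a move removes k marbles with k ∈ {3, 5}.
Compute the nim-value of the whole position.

14

Build the Grundy sequence for heap A with g(k) = mex{g(k−s) : s ∈ {1, 4}, s ≤ k}:
g(0) = mex{} = 0
g(1) = mex{0} = 1
g(2) = mex{1} = 0
g(3) = mex{0} = 1
g(4) = mex{0,1} = 2
g(5) = mex{1,2} = 0
g(6) = mex{0} = 1
g(7) = mex{1} = 0
g(8) = mex{0,2} = 1
So g(8) = 1.
Heap B is a plain Nim heap of size 14, so its Grundy value is 14.
Build the Grundy sequence for heap C with g(k) = mex{g(k−s) : s ∈ {3, 5}, s ≤ k}:
k:     0  1  2  3  4  5  6  7  8  9 10 11
g(k):  0  0  0  1  1  1  2  2  0  0  0  1
So g(11) = 1.
The value of a disjunctive sum is the nim-sum of the parts.
Combined value = 1 ⊕ 14 ⊕ 1 = 14.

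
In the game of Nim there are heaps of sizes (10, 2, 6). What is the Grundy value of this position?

14

Compute the nim-sum pairwise:
10 ^ 2 = 8
8 ^ 6 = 14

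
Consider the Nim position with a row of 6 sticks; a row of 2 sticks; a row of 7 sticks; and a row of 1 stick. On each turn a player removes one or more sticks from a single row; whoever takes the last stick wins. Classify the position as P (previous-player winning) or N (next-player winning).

N-position

Compute the nim-sum pairwise:
6 ^ 2 = 4
4 ^ 7 = 3
3 ^ 1 = 2
The nim-sum is 2 ≠ 0, so this is an N-position: the player to move can win.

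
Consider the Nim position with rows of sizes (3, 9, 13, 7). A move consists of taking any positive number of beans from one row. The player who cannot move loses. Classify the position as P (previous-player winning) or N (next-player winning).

P-position

Bitwise XOR of the heap sizes:
  0011  (3)
  1001  (9)
  1101  (13)
  0111  (7)
  ----
  0000  (0)
The nim-sum is 0, so this is a P-position: the player to move is in a losing position under optimal play.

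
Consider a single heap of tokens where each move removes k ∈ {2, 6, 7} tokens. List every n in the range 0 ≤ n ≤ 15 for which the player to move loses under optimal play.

Compute g(0), g(1), … for moves {2, 6, 7}:
k:     0  1  2  3  4  5  6  7  8  9 10 11 12 13 14 15
g(k):  0  0  1  1  0  0  1  1  2  0  3  1  2  0  0  1
The P-positions (g = 0) in 0..15 are 0, 1, 4, 5, 9, 13, 14.

0, 1, 4, 5, 9, 13, 14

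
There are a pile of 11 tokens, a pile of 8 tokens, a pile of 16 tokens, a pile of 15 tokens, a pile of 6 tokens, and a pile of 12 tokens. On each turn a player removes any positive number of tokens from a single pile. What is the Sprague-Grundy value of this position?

22

Nim-sum: 11 ⊕ 8 ⊕ 16 ⊕ 15 ⊕ 6 ⊕ 12 = 22.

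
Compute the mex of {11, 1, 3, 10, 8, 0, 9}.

The values 0, 1 are all present; 2 is the first non-negative integer missing from the set.

2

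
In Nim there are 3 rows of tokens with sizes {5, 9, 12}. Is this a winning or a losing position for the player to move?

Losing position

Compute the nim-sum pairwise:
5 XOR 9 = 12
12 XOR 12 = 0
The nim-sum is 0, so this is a P-position: the player to move is in a losing position under optimal play.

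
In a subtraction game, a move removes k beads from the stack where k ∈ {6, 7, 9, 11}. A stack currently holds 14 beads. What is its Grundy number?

2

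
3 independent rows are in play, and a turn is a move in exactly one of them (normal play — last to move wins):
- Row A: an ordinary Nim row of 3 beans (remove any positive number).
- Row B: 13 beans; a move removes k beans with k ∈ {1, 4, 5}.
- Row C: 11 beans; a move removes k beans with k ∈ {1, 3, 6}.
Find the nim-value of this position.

0

Row A is a plain Nim row of size 3, so its Grundy value is 3.
Build the Grundy sequence for row B with g(k) = mex{g(k−s) : s ∈ {1, 4, 5}, s ≤ k}:
g(0) = mex{} = 0
g(1) = mex{0} = 1
g(2) = mex{1} = 0
g(3) = mex{0} = 1
g(4) = mex{0,1} = 2
g(5) = mex{0,1,2} = 3
g(6) = mex{0,1,3} = 2
g(7) = mex{0,1,2} = 3
g(8) = mex{1,2,3} = 0
g(9) = mex{0,2,3} = 1
g(10) = mex{1,2,3} = 0
g(11) = mex{0,2,3} = 1
g(12) = mex{0,1,3} = 2
g(13) = mex{0,1,2} = 3
So g(13) = 3.
For row C, compute g(0), g(1), … with moves {1, 3, 6}:
k:     0  1  2  3  4  5  6  7  8  9 10 11
g(k):  0  1  0  1  0  1  2  3  2  0  1  0
So g(11) = 0.
The value of a disjunctive sum is the nim-sum of the parts.
Combined value = 3 ⊕ 3 ⊕ 0 = 0.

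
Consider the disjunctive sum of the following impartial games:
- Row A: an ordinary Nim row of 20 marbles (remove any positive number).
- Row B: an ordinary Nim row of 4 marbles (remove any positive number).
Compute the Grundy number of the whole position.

16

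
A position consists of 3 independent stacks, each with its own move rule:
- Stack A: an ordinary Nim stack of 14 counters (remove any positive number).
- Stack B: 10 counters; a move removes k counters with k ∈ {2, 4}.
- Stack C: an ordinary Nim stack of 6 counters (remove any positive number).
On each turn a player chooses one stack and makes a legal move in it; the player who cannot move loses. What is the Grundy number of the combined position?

Stack A is a plain Nim stack of size 14, so its Grundy value is 14.
For stack B, compute g(0), g(1), … with moves {2, 4}:
k:     0  1  2  3  4  5  6  7  8  9 10
g(k):  0  0  1  1  2  2  0  0  1  1  2
So g(10) = 2.
Stack C is a plain Nim stack of size 6, so its Grundy value is 6.
By the Sprague-Grundy theorem, the Grundy value of a sum of independent games is the XOR of the component values.
Combined value = 14 ⊕ 2 ⊕ 6 = 10.

10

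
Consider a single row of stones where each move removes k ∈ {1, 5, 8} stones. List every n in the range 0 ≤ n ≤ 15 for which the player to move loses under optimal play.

Build the Grundy sequence with g(k) = mex{g(k−s) : s ∈ {1, 5, 8}, s ≤ k}:
k:     0  1  2  3  4  5  6  7  8  9 10 11 12 13 14 15
g(k):  0  1  0  1  0  1  0  1  2  3  2  3  2  0  1  0
The P-positions (g = 0) in 0..15 are 0, 2, 4, 6, 13, 15.

0, 2, 4, 6, 13, 15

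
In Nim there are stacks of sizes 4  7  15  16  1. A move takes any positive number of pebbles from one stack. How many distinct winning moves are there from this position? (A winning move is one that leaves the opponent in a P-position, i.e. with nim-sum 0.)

1

Nim-sum: 4 ⊕ 7 ⊕ 15 ⊕ 16 ⊕ 1 = 29.
The overall nim-sum is X = 29. A stack of size p has a winning move iff p XOR X < p (reduce it to p XOR X).
  4: 4 XOR 29 = 25 ≥ 4 — no move.
  7: 7 XOR 29 = 26 ≥ 7 — no move.
  15: 15 XOR 29 = 18 ≥ 15 — no move.
  16: 16 XOR 29 = 13 < 16 — winning move (to 13).
  1: 1 XOR 29 = 28 ≥ 1 — no move.
That gives 1 winning move.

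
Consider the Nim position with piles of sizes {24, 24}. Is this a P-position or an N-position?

Write each in binary and XOR column by column:
  11000  (24)
  11000  (24)
  -----
  00000  (0)
The nim-sum is 0, so this is a P-position: the player to move is in a losing position under optimal play.

P-position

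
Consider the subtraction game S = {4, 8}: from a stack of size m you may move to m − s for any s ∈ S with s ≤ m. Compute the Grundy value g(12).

0

Compute g(0), g(1), … for moves {4, 8}:
k:     0  1  2  3  4  5  6  7  8  9 10 11 12
g(k):  0  0  0  0  1  1  1  1  2  2  2  2  0
So g(12) = 0.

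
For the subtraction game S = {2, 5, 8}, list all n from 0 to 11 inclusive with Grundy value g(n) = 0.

Build the Grundy sequence with g(k) = mex{g(k−s) : s ∈ {2, 5, 8}, s ≤ k}:
k:     0  1  2  3  4  5  6  7  8  9 10 11
g(k):  0  0  1  1  0  2  1  0  2  1  0  0
The P-positions (g = 0) in 0..11 are 0, 1, 4, 7, 10, 11.

0, 1, 4, 7, 10, 11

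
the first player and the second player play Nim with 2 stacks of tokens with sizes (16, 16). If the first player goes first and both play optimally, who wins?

Nim-sum: 16 ^ 16 = 0.
The nim-sum is 0, so this is a P-position: the player to move is in a losing position under optimal play; the first player is about to move from it and so loses — the second player wins.

the second player wins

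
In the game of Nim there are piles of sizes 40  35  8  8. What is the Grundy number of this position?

11

Bitwise XOR of the heap sizes:
  101000  (40)
  100011  (35)
  001000  (8)
  001000  (8)
  ------
  001011  (11)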